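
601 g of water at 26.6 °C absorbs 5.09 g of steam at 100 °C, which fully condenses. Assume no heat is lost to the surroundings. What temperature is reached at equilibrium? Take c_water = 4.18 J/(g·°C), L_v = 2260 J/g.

Net heat exchanged in the isolated system is zero:
condense steam: −5.09·2260 = −11503
  condensate cools 100→T: 5.09·4.18·(T − 100) = 21.28(T − 100)
  water warms: 601·4.18·(T − 26.6) = 2512.2(T − 26.6)
2533.5 T = 11503 + 2127.6 + 66824 = 80455
T ≈ 31.76 °C — below 100 °C, confirming all the steam condensed.

T_f ≈ 31.8 °C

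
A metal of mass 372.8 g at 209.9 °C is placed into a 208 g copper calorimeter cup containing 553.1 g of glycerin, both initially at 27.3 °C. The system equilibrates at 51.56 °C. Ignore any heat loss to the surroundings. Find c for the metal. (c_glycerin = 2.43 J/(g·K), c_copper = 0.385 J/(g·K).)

c ≈ 0.585 J/(g·K)

Net heat exchanged in the isolated system is zero:
372.8×c×(51.56 − 209.9) + 553.1×2.43×(51.56 − 27.3) + 208×0.385×(51.56 − 27.3) = 0
-59029 c = -34549
c = -34549/-59029 ≈ 0.5853 J/(g·K)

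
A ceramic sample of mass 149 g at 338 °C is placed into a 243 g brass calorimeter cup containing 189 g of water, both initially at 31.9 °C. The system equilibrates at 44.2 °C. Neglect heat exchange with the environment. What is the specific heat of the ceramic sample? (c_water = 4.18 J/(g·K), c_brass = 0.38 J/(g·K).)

Heat gained plus heat lost sum to zero:
149×c×(44.2 − 338) + 189×4.18×(44.2 − 31.9) + 243×0.38×(44.2 − 31.9) = 0
-43776 c = -10853
c = -10853/-43776 ≈ 0.2479 J/(g·K)

c ≈ 0.248 J/(g·K)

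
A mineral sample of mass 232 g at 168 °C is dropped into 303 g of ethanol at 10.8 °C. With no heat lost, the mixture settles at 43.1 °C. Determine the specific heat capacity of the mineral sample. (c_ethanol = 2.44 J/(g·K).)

c ≈ 0.824 J/(g·K)

Energy conservation, ΣQ = 0:
232·c·(43.1 − 168) + 303·2.44·(43.1 − 10.8) = 0
-28977 c = -23880
c = -23880/-28977 ≈ 0.8241 J/(g·K)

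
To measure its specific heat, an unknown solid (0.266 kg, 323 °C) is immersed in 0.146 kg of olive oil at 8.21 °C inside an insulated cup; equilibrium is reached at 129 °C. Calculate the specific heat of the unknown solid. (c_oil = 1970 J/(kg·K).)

c ≈ 673 J/(kg·K)

m_s c (T_s − T_f) = m_oil c_oil (T_f − T_0):
0.266·c·(323 − 129) = 0.146·1970·(129 − 8.21)
51.6 c = 34742  ⇒  c ≈ 673.2 J/(kg·K)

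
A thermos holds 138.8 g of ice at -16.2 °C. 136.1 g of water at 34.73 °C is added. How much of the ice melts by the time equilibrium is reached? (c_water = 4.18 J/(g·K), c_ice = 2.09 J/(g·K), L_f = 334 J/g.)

m_melted ≈ 45.1 g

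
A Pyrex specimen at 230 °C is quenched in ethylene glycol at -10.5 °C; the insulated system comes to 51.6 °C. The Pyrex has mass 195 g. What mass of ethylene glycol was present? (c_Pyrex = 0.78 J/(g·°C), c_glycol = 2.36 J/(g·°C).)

m ≈ 185 g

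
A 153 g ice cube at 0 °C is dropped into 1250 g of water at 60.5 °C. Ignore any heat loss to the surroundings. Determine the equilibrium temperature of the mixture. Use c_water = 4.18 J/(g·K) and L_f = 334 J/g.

T_f ≈ 45.2 °C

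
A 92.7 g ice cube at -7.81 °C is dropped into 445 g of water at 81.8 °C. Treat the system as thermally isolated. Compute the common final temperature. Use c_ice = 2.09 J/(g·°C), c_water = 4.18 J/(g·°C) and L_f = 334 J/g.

T_f ≈ 53.2 °C

Energy balance with sensible and latent terms:
warm ice to 0 °C: 92.7×2.09×(0 − (-7.81)) = 1513.1
  melt ice: 92.7×334 = 30962
  warm the meltwater: 387.49 T
  water cools: 445×4.18×(T − 81.8) = 1860.1(T − 81.8)
2247.6 T = 152156 − 32475 = 119681
T ≈ 53.25 °C. Since T > 0 °C, the all-ice-melts assumption holds.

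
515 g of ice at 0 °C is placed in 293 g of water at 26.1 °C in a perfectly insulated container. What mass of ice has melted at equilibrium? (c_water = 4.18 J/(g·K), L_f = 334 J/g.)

Heat available from the water dropping to 0 °C: 293·4.18·26.1 = 31966 J.
Melting all 515 g of ice would need 515·334 = 172010 J.
Since 31966 < 172010 J, not all the ice melts; equilibrium is at 0 °C.
m_melt = 31966 / L_f = 95.71 g.

m_melted ≈ 95.7 g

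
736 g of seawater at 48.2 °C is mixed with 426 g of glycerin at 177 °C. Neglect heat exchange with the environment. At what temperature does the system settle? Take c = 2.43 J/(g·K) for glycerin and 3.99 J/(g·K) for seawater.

T_f ≈ 81.8 °C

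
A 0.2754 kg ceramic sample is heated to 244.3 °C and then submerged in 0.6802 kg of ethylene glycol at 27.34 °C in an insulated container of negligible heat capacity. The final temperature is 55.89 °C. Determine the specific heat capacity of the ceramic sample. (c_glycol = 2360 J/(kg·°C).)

Taking heat into each body as positive, Σ m c ΔT = 0:
0.2754·c·(55.89 − 244.3) + 0.6802·2360·(55.89 − 27.34) = 0
-51.89 c = -45831
c = -45831/-51.89 ≈ 883.3 J/(kg·°C)

c ≈ 883 J/(kg·°C)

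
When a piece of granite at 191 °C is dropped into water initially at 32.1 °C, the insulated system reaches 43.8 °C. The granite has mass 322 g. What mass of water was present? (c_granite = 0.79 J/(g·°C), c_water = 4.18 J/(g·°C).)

m ≈ 766 g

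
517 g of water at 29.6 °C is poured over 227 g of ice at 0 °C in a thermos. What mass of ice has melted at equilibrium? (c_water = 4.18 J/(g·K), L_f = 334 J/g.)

m_melted ≈ 192 g

Cooling the water to 0 °C releases 517×4.18×29.6 = 63967 J.
To melt every bit of ice: 227×334 = 75818 J.
Since 63967 < 75818 J, not all the ice melts; equilibrium is at 0 °C.
m_melt = 63967 / L_f = 191.5 g.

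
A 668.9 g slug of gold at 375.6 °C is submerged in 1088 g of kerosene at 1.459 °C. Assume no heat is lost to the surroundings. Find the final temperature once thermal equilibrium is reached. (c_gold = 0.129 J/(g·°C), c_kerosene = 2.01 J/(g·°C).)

T_f ≈ 15.7 °C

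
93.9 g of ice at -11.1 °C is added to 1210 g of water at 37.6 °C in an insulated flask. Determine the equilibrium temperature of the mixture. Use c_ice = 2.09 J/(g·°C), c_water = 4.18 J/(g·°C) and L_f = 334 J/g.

Heat gained plus heat lost sum to zero:
ice -11.1→0 °C: 93.9×2.09×11.1 = 2178.4
  latent heat to melt: 93.9×334 = 31363
  meltwater 0→T: 93.9×4.18×T = 392.5 T
  water cools: 1210×4.18×(T − 37.6) = 5057.8(T − 37.6)
5450.3 T = 190173 − 33541 = 156632
T ≈ 28.74 °C — above 0 °C, consistent with complete melting.

T_f ≈ 28.7 °C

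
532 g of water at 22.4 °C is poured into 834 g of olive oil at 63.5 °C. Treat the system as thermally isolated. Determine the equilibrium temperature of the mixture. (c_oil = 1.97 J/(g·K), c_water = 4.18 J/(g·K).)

T_f ≈ 39.9 °C

Taking heat into each body as positive, Σ m c ΔT = 0:
834·1.97·(T − 63.5) + 532·4.18·(T − 22.4) = 0
1643(T − 63.5) + 2223.8(T − 22.4) = 0
3866.7 T = 154141
T = 154141/3866.7 ≈ 39.86 °C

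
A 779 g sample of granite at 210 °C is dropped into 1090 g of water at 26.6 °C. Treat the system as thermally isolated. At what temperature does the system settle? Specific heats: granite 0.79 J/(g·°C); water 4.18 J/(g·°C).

Taking heat into each body as positive, Σ m c ΔT = 0:
779·0.79·(T − 210) + 1090·4.18·(T − 26.6) = 0
615.41(T − 210) + 4556.2(T − 26.6) = 0
(615.41 + 4556.2) T = 615.41·210 + 4556.2·26.6
T ≈ 48.42 °C

T_f ≈ 48.4 °C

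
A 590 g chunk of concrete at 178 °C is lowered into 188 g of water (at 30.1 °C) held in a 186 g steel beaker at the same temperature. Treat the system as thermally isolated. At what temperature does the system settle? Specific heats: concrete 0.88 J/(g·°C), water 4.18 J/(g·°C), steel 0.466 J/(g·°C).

T_f ≈ 85.3 °C

Net heat exchanged in the isolated system is zero:
590×0.88×(T − 178) + 188×4.18×(T − 30.1) + 186×0.466×(T − 30.1) = 0
(519.2 + 785.84 + 86.68) T = 519.2×178 + 785.84×30.1 + 86.68×30.1
T = 118680 / 1391.7 = 85.3 °C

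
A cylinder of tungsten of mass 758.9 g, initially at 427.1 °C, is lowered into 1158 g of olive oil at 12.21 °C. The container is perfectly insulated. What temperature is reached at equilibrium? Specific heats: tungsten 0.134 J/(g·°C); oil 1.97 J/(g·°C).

|Q_tungsten| = |Q_oil|:
758.9×0.134×(427.1 − T) = 1158×1.97×(T − 12.21)
101.69(427.1 − T) = 2281.3(T − 12.21)
2383 T = 71287  ⇒  T ≈ 29.92 °C

T_f ≈ 29.9 °C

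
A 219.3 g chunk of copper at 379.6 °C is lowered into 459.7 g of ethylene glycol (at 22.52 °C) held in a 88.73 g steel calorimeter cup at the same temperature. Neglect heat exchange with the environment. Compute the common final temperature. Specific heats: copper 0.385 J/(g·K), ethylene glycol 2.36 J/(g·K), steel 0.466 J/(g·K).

T_f ≈ 47.4 °C

Conservation of energy gives ΣQ = 0:
219.3×0.385×(T − 379.6) + 459.7×2.36×(T − 22.52) + 88.73×0.466×(T − 22.52) = 0
(84.43 + 1084.9 + 41.35) T = 84.43×379.6 + 1084.9×22.52 + 41.35×22.52
T ≈ 47.42 °C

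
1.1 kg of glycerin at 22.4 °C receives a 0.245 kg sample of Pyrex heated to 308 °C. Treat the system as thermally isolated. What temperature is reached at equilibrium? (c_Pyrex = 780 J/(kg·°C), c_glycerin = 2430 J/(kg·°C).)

T_f = Σ m_i c_i T_i / Σ m_i c_i:
T_f = (191.1×308 + 2673×22.4) / (191.1 + 2673)
    = 118734 / 2864.1 ≈ 41.46 °C

T_f ≈ 41.5 °C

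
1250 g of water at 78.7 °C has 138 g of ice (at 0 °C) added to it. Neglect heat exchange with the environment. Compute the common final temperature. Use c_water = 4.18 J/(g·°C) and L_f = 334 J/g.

T_f ≈ 62.9 °C

Net heat exchanged in the isolated system is zero:
fusion: m_ice L_f = 138·334 = 46092
  warm the meltwater: 576.84 T
  water: 5225(T − 78.7)
5801.8 T = 411208 − 46092 = 365116
T ≈ 62.93 °C (positive, so assuming full melt was valid).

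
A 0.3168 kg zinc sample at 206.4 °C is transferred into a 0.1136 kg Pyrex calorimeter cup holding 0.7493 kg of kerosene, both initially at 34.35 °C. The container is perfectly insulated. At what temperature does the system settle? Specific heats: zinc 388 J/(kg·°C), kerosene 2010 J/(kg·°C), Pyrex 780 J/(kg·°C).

T_f ≈ 46.7 °C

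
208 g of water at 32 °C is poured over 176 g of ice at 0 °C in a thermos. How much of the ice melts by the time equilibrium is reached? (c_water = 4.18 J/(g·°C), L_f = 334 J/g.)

m_melted ≈ 83.3 g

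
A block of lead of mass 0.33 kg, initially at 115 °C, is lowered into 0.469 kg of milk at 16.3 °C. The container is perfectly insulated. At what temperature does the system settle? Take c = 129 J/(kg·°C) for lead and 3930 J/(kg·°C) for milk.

T_f ≈ 18.5 °C

T_f = Σ m_i c_i T_i / Σ m_i c_i:
T_f = (42.57*115 + 1843.2*16.3) / (42.57 + 1843.2)
    = 34939 / 1885.7 ≈ 18.53 °C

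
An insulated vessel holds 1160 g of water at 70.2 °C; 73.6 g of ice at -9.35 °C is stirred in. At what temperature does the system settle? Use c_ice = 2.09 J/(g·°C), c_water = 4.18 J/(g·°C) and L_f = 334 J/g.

Setting the total heat transfer to zero:
warm ice to 0 °C: 73.6·2.09·(0 − (-9.35)) = 1438.3
  melt ice: 73.6·334 = 24582
  warm the meltwater: 307.65 T
  water: 4848.8(T − 70.2)
5156.4 T = 340386 − 26021 = 314365
T ≈ 60.97 °C. Since T > 0 °C, the all-ice-melts assumption holds.

T_f ≈ 61.0 °C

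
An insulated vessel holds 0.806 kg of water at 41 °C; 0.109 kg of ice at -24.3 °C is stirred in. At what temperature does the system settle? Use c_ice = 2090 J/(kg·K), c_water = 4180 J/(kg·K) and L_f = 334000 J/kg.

Energy balance with sensible and latent terms:
warm ice to 0 °C: 0.109·2090·(0 − (-24.3)) = 5535.8; melt ice: 0.109·334000 = 36406; meltwater 0→T: 0.109·4180·T = 455.62 T; water cools: 0.806·4180·(T − 41) = 3369.1(T − 41)
3824.7 T = 138132 − 41942 = 96190
T ≈ 25.15 °C (positive, so assuming full melt was valid).

T_f ≈ 25.1 °C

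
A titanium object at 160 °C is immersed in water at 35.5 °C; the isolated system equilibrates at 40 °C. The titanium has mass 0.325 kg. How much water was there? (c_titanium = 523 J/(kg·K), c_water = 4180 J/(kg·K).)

Heat lost by the titanium = heat gained by the water:
0.325×523×(160 − 40) = m×4180×(40 − 35.5)
18810 m = 20397  ⇒  m ≈ 1.084 kg

m ≈ 1.08 kg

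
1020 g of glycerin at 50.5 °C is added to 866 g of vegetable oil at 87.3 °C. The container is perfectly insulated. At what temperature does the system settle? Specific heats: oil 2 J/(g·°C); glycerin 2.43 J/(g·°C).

Heat gained plus heat lost sum to zero:
866·2·(T − 87.3) + 1020·2.43·(T − 50.5) = 0
1732(T − 87.3) + 2478.6(T − 50.5) = 0
(1732 + 2478.6) T = 1732·87.3 + 2478.6·50.5
T ≈ 65.64 °C

T_f ≈ 65.6 °C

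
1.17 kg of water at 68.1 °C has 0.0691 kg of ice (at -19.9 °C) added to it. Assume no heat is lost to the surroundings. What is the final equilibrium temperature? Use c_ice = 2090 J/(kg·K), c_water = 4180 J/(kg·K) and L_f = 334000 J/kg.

T_f ≈ 59.3 °C

Heat gained plus heat lost sum to zero:
warm ice to 0 °C: 0.0691·2090·(0 − (-19.9)) = 2873.9; melt ice: 0.0691·334000 = 23079; warm the meltwater: 288.84 T; water: 4890.6(T − 68.1)
5179.4 T = 333050 − 25953 = 307097
T ≈ 59.29 °C (positive, so assuming full melt was valid).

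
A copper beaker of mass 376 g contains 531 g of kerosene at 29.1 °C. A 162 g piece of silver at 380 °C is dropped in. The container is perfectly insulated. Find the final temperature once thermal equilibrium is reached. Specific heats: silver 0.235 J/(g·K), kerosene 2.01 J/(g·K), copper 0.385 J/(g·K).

Conservation of energy gives ΣQ = 0:
162×0.235×(T − 380) + 531×2.01×(T − 29.1) + 376×0.385×(T − 29.1) = 0
38.07(T − 380) + 1067.3(T − 29.1) + 144.76(T − 29.1) = 0
1250.1 T = 49738
T = 49738/1250.1 ≈ 39.79 °C

T_f ≈ 39.8 °C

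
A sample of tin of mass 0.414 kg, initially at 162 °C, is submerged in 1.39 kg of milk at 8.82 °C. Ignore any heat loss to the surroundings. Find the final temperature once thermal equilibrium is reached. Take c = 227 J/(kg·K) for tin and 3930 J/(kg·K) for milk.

T_f ≈ 11.4 °C

Set heat shed by the hot body equal to heat absorbed by the cold body:
0.414*227*(162 − T) = 1.39*3930*(T − 8.82)
93.98(162 − T) = 5462.7(T − 8.82)
5556.7 T = 63405  ⇒  T ≈ 11.41 °C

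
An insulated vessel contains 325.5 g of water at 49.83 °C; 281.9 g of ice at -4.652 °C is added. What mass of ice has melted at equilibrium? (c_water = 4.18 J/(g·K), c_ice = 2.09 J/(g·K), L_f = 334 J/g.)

Heat available from the water dropping to 0 °C: 325.5×4.18×49.83 = 67798 J.
Warming the ice to 0 °C takes 281.9×2.09×4.652 = 2740.8 J, leaving 65057 J for melting.
Melting all 281.9 g of ice would need 281.9×334 = 94155 J.
65057 J < 94155 J, so only part of the ice melts and the system sits at 0 °C.
m_melt = 65057 / L_f = 194.8 g.

m_melted ≈ 195 g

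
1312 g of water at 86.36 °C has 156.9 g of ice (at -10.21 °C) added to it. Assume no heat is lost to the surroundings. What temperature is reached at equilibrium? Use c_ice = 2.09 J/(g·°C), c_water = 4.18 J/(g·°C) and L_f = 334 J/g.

T_f ≈ 68.1 °C

Heat gained plus heat lost sum to zero:
warm ice to 0 °C: 156.9×2.09×(0 − (-10.21)) = 3348.1; melt ice: 156.9×334 = 52405; warm the meltwater: 655.84 T; water: 5484.2(T − 86.36)
6140 T = 473612 − 55753 = 417859
T ≈ 68.06 °C (positive, so assuming full melt was valid).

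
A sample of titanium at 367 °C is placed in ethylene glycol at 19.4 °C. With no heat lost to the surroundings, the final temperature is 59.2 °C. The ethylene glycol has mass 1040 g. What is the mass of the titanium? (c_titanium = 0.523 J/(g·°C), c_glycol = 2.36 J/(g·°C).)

m ≈ 607 g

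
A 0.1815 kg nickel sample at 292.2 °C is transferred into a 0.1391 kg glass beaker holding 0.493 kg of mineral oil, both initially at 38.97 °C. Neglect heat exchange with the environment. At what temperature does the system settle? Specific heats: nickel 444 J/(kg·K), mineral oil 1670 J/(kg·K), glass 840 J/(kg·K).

With ΣQ=0 the equilibrium temperature is the m·c-weighted mean:
T_f = (80.59·292.2 + 823.31·38.97 + 116.84·38.97) / (80.59 + 823.31 + 116.84)
    = 60185 / 1020.7 ≈ 58.96 °C

T_f ≈ 59.0 °C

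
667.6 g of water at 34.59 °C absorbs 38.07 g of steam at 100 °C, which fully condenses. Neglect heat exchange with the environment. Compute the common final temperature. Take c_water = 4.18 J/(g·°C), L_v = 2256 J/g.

T_f ≈ 67.2 °C

Energy conservation, ΣQ = 0:
condense steam: −38.07·2256 = −85886
  condensate cools 100→T: 38.07·4.18·(T − 100) = 159.13(T − 100)
  water warms: 667.6·4.18·(T − 34.59) = 2790.6(T − 34.59)
2949.7 T = 85886 + 15913 + 96526 = 198325
T ≈ 67.24 °C (< 100 °C, so full condensation is consistent).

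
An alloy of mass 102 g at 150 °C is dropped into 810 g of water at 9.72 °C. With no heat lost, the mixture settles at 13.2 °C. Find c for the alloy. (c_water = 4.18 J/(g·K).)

c ≈ 0.844 J/(g·K)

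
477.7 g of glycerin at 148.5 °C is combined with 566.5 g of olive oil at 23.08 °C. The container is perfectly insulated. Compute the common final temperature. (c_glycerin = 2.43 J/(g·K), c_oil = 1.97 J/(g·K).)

T_f ≈ 87.0 °C

Net heat exchanged in the isolated system is zero:
477.7*2.43*(T − 148.5) + 566.5*1.97*(T − 23.08) = 0
1160.8(T − 148.5) + 1116(T − 23.08) = 0
(1160.8 + 1116) T = 1160.8*148.5 + 1116*23.08
T = 198138/2276.8 ≈ 87.02 °C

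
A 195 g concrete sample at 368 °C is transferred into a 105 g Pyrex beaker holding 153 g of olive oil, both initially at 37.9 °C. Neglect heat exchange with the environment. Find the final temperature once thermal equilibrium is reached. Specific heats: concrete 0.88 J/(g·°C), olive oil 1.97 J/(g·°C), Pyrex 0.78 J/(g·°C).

T_f ≈ 140.0 °C

Energy conservation, ΣQ = 0:
195·0.88·(T − 368) + 153·1.97·(T − 37.9) + 105·0.78·(T − 37.9) = 0
171.6(T − 368) + 301.41(T − 37.9) + 81.9(T − 37.9) = 0
(171.6 + 301.41 + 81.9) T = 171.6·368 + 301.41·37.9 + 81.9·37.9
T = 77676 / 554.91 = 140 °C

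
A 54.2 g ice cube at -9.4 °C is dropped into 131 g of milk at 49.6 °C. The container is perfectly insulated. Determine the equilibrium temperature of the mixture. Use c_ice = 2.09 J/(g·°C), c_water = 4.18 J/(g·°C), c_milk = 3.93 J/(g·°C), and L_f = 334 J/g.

Let T be the final temperature. ΣQ_i = 0:
warm ice to 0 °C: 54.2×2.09×(0 − (-9.4)) = 1064.8; latent heat to melt: 54.2×334 = 18103; meltwater 0→T: 54.2×4.18×T = 226.56 T; milk: 514.83(T − 49.6)
741.39 T = 25536 − 19168 = 6368
T ≈ 8.59 °C — above 0 °C, consistent with complete melting.

T_f ≈ 8.6 °C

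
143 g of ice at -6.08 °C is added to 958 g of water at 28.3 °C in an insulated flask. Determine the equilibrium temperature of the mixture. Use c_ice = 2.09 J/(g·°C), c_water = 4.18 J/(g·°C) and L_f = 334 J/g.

T_f ≈ 13.9 °C

Energy balance with sensible and latent terms:
warm ice to 0 °C: 143·2.09·(0 − (-6.08)) = 1817.1
  melt ice: 143·334 = 47762
  meltwater 0→T: 143·4.18·T = 597.74 T
  water: 4004.4(T − 28.3)
4602.2 T = 113326 − 49579 = 63747
T ≈ 13.85 °C (positive, so assuming full melt was valid).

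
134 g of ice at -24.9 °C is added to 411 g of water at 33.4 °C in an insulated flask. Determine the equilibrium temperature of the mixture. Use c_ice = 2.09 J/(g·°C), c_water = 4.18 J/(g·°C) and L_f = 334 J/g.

T_f ≈ 2.5 °C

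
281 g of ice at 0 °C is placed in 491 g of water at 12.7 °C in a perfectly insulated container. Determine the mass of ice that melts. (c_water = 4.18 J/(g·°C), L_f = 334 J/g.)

m_melted ≈ 78 g

Heat available from the water dropping to 0 °C: 491·4.18·12.7 = 26065 J.
To melt every bit of ice: 281·334 = 93854 J.
Since 26065 < 93854 J, not all the ice melts; equilibrium is at 0 °C.
Mass melted = 26065/334 ≈ 78.04 g.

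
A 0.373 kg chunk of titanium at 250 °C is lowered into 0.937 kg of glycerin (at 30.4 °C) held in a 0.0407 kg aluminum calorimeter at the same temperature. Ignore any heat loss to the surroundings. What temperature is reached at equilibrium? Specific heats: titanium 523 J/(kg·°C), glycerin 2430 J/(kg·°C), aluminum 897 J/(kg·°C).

T_f ≈ 47.5 °C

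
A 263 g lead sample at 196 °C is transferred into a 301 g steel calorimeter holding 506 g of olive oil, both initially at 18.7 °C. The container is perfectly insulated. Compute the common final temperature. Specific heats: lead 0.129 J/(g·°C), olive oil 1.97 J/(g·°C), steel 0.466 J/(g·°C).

T_f ≈ 23.8 °C

Conservation of energy gives ΣQ = 0:
263·0.129·(T − 196) + 506·1.97·(T − 18.7) + 301·0.466·(T − 18.7) = 0
(33.93 + 996.82 + 140.27) T = 33.93·196 + 996.82·18.7 + 140.27·18.7
T = 27913 / 1171 = 23.8 °C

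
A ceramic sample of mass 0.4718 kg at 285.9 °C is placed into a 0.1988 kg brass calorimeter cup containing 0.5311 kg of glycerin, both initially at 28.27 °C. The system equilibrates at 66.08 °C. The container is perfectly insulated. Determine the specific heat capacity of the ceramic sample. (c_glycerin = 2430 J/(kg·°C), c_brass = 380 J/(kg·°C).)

c ≈ 498 J/(kg·°C)

Let T be the final temperature. ΣQ_i = 0:
0.4718×c×(66.08 − 285.9) + 0.5311×2430×(66.08 − 28.27) + 0.1988×380×(66.08 − 28.27) = 0
-103.71 c = -51653
c = -51653/-103.71 ≈ 498 J/(kg·°C)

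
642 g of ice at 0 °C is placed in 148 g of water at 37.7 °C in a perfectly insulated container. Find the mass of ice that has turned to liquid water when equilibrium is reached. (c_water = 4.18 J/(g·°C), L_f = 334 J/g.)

Cooling the water to 0 °C releases 148×4.18×37.7 = 23323 J.
Fully melting the ice requires m_ice L_f = 642×334 = 214428 J.
Since 23323 < 214428 J, not all the ice melts; equilibrium is at 0 °C.
Mass melted = 23323/334 ≈ 69.83 g.

m_melted ≈ 69.8 g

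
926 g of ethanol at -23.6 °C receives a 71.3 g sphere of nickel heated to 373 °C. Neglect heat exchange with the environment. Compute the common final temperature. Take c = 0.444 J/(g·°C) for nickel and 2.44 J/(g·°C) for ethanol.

T_f is the heat-capacity-weighted average of the initial temperatures:
T_f = (31.66·373 + 2259.4·(-23.6)) / (31.66 + 2259.4)
    = -41515 / 2291.1 ≈ -18.12 °C

T_f ≈ -18.1 °C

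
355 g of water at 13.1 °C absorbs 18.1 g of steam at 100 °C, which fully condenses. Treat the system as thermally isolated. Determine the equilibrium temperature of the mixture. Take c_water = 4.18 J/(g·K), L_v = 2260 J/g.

Energy balance with sensible and latent terms:
steam→water at 100 °C releases m L_v = 18.1·2260 = 40906; condensate cools 100→T: 18.1·4.18·(T − 100) = 75.66(T − 100); water warms: 355·4.18·(T − 13.1) = 1483.9(T − 13.1)
1559.6 T = 40906 + 7565.8 + 19439 = 67911
T ≈ 43.54 °C, under the boiling point, so the assumption holds.

T_f ≈ 43.5 °C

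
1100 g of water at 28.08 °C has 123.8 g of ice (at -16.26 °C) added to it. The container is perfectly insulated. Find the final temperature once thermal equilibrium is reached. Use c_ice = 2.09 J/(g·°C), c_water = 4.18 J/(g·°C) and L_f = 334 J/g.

Energy conservation, ΣQ = 0:
ice -16.26→0 °C: 123.8·2.09·16.26 = 4207.1
  melt ice: 123.8·334 = 41349
  meltwater 0→T: 123.8·4.18·T = 517.48 T
  water: 4598(T − 28.08)
5115.5 T = 129112 − 45556 = 83555
T ≈ 16.33 °C (positive, so assuming full melt was valid).

T_f ≈ 16.3 °C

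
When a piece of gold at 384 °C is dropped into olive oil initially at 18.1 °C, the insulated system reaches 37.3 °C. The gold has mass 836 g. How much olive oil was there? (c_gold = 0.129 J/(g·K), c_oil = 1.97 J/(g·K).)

m ≈ 989 g

Net heat exchanged in the isolated system is zero:
836×0.129×(37.3 − 384) + m×1.97×(37.3 − 18.1) = 0
37.82 m = 37390
m = 37390/37.82 ≈ 988.5 g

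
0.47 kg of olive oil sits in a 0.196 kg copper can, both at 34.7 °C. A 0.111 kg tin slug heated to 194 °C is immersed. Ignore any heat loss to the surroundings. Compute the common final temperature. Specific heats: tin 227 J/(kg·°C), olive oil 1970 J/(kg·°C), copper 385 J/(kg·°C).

T_f ≈ 38.6 °C

T_f is the heat-capacity-weighted average of the initial temperatures:
T_f = (25.2*194 + 925.9*34.7 + 75.46*34.7) / (25.2 + 925.9 + 75.46)
    = 39635 / 1026.6 ≈ 38.61 °C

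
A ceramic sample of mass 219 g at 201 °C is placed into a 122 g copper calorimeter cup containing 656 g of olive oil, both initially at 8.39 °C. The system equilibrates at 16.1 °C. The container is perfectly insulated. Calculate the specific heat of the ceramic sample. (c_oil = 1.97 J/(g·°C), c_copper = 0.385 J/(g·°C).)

c ≈ 0.255 J/(g·°C)

Taking heat into each body as positive, Σ m c ΔT = 0:
219×c×(16.1 − 201) + 656×1.97×(16.1 − 8.39) + 122×0.385×(16.1 − 8.39) = 0
-40493 c = -10326
c = -10326/-40493 ≈ 0.255 J/(g·°C)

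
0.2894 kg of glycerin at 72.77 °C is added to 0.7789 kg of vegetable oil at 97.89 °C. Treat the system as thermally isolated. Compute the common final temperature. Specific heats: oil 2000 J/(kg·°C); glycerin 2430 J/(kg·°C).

T_f ≈ 90.1 °C

With ΣQ=0 the equilibrium temperature is the m·c-weighted mean:
T_f = (1557.8·97.89 + 703.24·72.77) / (1557.8 + 703.24)
    = 203668 / 2261 ≈ 90.08 °C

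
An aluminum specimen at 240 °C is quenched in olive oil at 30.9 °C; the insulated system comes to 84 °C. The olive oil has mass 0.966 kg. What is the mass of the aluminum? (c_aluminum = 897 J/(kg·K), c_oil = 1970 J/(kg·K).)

m ≈ 0.722 kg

|Q_aluminum| = |Q_oil|:
m×897×(240 − 84) = 0.966×1970×(84 − 30.9)
139932 m = 101050  ⇒  m ≈ 0.7221 kg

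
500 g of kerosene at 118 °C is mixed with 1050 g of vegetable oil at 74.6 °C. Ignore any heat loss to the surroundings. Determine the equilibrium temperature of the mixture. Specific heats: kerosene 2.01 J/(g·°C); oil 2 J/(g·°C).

T_f ≈ 88.6 °C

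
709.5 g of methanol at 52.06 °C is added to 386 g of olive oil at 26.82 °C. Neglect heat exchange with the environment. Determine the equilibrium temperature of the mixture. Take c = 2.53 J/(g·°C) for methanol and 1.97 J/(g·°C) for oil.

Set heat shed by the hot body equal to heat absorbed by the cold body:
709.5*2.53*(52.06 − T) = 386*1.97*(T − 26.82)
1795(52.06 − T) = 760.42(T − 26.82)
2555.5 T = 113844  ⇒  T ≈ 44.55 °C

T_f ≈ 44.5 °C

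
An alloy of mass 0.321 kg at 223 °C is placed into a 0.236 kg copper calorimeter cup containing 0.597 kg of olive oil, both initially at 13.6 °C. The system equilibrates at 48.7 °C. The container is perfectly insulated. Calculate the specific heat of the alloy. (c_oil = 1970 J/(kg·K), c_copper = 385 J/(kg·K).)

Heat gained plus heat lost sum to zero:
0.321×c×(48.7 − 223) + 0.597×1970×(48.7 − 13.6) + 0.236×385×(48.7 − 13.6) = 0
-55.95 c = -44470
c = -44470/-55.95 ≈ 794.8 J/(kg·K)

c ≈ 795 J/(kg·K)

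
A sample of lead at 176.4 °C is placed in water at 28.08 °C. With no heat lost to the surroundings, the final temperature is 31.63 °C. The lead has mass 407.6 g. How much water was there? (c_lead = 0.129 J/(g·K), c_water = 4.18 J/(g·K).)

m ≈ 513 g

|Q_lead| = |Q_water|:
407.6×0.129×(176.4 − 31.63) = m×4.18×(31.63 − 28.08)
14.84 m = 7612.1  ⇒  m ≈ 513 g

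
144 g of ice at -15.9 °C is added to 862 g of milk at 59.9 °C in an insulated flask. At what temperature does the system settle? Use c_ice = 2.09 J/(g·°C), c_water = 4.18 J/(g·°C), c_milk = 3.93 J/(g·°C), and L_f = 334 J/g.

T_f ≈ 37.6 °C

Heat gained plus heat lost sum to zero:
ice -15.9→0 °C: 144×2.09×15.9 = 4785.3
  fusion: m_ice L_f = 144×334 = 48096
  meltwater 0→T: 144×4.18×T = 601.92 T
  milk cools: 862×3.93×(T − 59.9) = 3387.7(T − 59.9)
3989.6 T = 202921 − 52881 = 150040
T ≈ 37.61 °C (positive, so assuming full melt was valid).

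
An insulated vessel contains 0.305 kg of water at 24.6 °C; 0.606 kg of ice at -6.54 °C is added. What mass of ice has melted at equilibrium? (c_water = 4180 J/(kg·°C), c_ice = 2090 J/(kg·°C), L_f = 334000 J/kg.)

m_melted ≈ 0.0691 kg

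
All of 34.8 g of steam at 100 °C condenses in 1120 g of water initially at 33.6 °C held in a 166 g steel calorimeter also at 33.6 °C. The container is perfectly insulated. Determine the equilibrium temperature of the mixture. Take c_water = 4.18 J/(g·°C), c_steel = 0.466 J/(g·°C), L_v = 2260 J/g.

Let T be the final temperature. ΣQ_i = 0:
steam→water at 100 °C releases m L_v = 34.8×2260 = 78648; condensate cools 100→T: 34.8×4.18×(T − 100) = 145.46(T − 100); original water: 4681.6(T − 33.6); cup: 77.36(T − 33.6)
4904.4 T = 78648 + 14546 + 159901 = 253095
T ≈ 51.61 °C, under the boiling point, so the assumption holds.

T_f ≈ 51.6 °C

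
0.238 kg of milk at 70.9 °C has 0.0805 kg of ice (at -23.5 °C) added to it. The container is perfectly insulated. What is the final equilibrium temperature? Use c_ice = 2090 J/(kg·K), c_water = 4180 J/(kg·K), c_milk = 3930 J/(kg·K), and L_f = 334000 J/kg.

Energy conservation, ΣQ = 0:
warm ice to 0 °C: 0.0805×2090×(0 − (-23.5)) = 3953.8; fusion: m_ice L_f = 0.0805×334000 = 26887; warm the meltwater: 336.49 T; milk cools: 0.238×3930×(T − 70.9) = 935.34(T − 70.9)
1271.8 T = 66316 − 30841 = 35475
T ≈ 27.89 °C — above 0 °C, consistent with complete melting.

T_f ≈ 27.9 °C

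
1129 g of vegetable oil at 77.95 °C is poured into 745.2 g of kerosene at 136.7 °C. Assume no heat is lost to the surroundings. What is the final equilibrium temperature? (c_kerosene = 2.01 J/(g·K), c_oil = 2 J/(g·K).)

T_f ≈ 101.4 °C

|Q_kerosene| = |Q_oil|:
745.2·2.01·(136.7 − T) = 1129·2·(T − 77.95)
1497.9(136.7 − T) = 2258(T − 77.95)
3755.9 T = 380767  ⇒  T ≈ 101.38 °C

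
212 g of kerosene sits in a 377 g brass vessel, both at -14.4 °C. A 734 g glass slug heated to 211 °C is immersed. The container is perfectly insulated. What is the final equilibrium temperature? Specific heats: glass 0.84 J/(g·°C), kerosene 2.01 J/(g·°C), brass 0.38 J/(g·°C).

T_f ≈ 102.8 °C

T_f = Σ m_i c_i T_i / Σ m_i c_i:
T_f = (616.56*211 + 426.12*(-14.4) + 143.26*(-14.4)) / (616.56 + 426.12 + 143.26)
    = 121895 / 1185.9 ≈ 102.78 °C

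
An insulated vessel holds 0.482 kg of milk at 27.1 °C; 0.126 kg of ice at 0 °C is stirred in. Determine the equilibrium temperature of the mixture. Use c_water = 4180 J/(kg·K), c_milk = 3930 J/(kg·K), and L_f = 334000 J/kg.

T_f ≈ 3.8 °C

Heat gained plus heat lost sum to zero:
latent heat to melt: 0.126·334000 = 42084; warm the meltwater: 526.68 T; milk cools: 0.482·3930·(T − 27.1) = 1894.3(T − 27.1)
2420.9 T = 51334 − 42084 = 9250.4
T ≈ 3.82 °C — above 0 °C, consistent with complete melting.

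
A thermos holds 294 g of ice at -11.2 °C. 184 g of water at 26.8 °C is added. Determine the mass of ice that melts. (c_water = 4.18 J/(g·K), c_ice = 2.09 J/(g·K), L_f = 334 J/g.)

Cooling the water to 0 °C releases 184×4.18×26.8 = 20612 J.
Warming the ice to 0 °C takes 294×2.09×11.2 = 6882 J, leaving 13730 J for melting.
Fully melting the ice requires m_ice L_f = 294×334 = 98196 J.
Since 13730 < 98196 J, not all the ice melts; equilibrium is at 0 °C.
m_melt = 13730 / L_f = 41.11 g.

m_melted ≈ 41.1 g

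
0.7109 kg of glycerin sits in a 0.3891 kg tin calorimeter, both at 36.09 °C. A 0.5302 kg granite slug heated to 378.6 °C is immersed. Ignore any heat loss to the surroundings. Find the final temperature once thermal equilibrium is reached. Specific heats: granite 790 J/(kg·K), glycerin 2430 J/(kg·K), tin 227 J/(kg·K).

Energy conservation, ΣQ = 0:
0.5302×790×(T − 378.6) + 0.7109×2430×(T − 36.09) + 0.3891×227×(T − 36.09) = 0
418.86(T − 378.6) + 1727.5(T − 36.09) + 88.33(T − 36.09) = 0
(418.86 + 1727.5 + 88.33) T = 418.86×378.6 + 1727.5×36.09 + 88.33×36.09
T = 224112 / 2234.7 = 100 °C

T_f ≈ 100.3 °C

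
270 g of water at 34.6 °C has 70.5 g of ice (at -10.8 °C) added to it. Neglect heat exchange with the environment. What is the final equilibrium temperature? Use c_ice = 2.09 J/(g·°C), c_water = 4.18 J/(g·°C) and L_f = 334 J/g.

T_f ≈ 9.8 °C

Sum of m c ΔT and latent-heat terms is zero:
warm ice to 0 °C: 70.5×2.09×(0 − (-10.8)) = 1591.3
  latent heat to melt: 70.5×334 = 23547
  warm the meltwater: 294.69 T
  water: 1128.6(T − 34.6)
1423.3 T = 39050 − 25138 = 13911
T ≈ 9.77 °C. Since T > 0 °C, the all-ice-melts assumption holds.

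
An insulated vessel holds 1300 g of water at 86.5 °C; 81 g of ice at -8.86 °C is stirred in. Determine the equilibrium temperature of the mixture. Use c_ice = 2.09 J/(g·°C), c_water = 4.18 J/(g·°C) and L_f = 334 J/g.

T_f ≈ 76.5 °C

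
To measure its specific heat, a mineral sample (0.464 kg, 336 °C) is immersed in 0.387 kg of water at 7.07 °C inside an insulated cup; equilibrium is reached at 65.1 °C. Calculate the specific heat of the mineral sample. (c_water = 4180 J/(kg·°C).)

c ≈ 747 J/(kg·°C)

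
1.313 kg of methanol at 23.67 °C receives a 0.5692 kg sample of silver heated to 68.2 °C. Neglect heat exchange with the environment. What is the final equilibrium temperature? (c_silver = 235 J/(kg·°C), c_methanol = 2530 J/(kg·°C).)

T_f ≈ 25.4 °C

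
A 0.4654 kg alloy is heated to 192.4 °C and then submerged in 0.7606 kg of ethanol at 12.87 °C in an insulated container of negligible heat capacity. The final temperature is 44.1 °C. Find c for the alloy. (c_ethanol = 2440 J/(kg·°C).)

c ≈ 840 J/(kg·°C)

Heat lost by the alloy = heat gained by the ethanol:
0.4654×c×(192.4 − 44.1) = 0.7606×2440×(44.1 − 12.87)
69.02 c = 57959  ⇒  c ≈ 839.8 J/(kg·°C)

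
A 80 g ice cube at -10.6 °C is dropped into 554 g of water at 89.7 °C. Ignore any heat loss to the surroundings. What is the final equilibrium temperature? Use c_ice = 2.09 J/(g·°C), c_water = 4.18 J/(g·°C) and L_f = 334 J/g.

T_f ≈ 67.6 °C

Let T be the final temperature. ΣQ_i = 0:
ice -10.6→0 °C: 80×2.09×10.6 = 1772.3
  melt ice: 80×334 = 26720
  warm the meltwater: 334.4 T
  water: 2315.7(T − 89.7)
2650.1 T = 207720 − 28492 = 179228
T ≈ 67.63 °C (positive, so assuming full melt was valid).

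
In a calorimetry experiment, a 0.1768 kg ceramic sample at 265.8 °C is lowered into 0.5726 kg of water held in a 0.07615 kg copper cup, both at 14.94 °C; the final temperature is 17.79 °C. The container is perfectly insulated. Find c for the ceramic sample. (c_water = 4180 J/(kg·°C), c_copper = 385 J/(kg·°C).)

c ≈ 157 J/(kg·°C)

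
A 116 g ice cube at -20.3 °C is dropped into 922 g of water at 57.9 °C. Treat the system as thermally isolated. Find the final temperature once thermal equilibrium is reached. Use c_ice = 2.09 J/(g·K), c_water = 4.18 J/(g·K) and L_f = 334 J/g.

Energy balance with sensible and latent terms:
warm ice to 0 °C: 116×2.09×(0 − (-20.3)) = 4921.5
  latent heat to melt: 116×334 = 38744
  warm the meltwater: 484.88 T
  water cools: 922×4.18×(T − 57.9) = 3854(T − 57.9)
4338.8 T = 223144 − 43666 = 179479
T ≈ 41.37 °C (positive, so assuming full melt was valid).

T_f ≈ 41.4 °C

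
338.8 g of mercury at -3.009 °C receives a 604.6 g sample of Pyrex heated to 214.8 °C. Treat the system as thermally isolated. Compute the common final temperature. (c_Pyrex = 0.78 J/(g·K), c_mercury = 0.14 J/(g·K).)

T_f = Σ m_i c_i T_i / Σ m_i c_i:
T_f = (471.59·214.8 + 47.43·(-3.009)) / (471.59 + 47.43)
    = 101154 / 519.02 ≈ 194.89 °C

T_f ≈ 194.9 °C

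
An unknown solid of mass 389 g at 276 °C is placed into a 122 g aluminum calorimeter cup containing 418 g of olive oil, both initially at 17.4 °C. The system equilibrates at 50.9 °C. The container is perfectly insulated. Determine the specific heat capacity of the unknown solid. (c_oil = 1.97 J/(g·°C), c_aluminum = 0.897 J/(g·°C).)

c ≈ 0.357 J/(g·°C)

Heat gained plus heat lost sum to zero:
389·c·(50.9 − 276) + 418·1.97·(50.9 − 17.4) + 122·0.897·(50.9 − 17.4) = 0
-87564 c = -31252
c = -31252/-87564 ≈ 0.3569 J/(g·°C)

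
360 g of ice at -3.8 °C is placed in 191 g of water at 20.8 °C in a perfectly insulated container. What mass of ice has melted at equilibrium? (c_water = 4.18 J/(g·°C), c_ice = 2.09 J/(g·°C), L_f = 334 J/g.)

m_melted ≈ 41.2 g

Cooling the water to 0 °C releases 191×4.18×20.8 = 16606 J.
Warming the ice to 0 °C takes 360×2.09×3.8 = 2859.1 J, leaving 13747 J for melting.
Fully melting the ice requires m_ice L_f = 360×334 = 120240 J.
Since 13747 < 120240 J, not all the ice melts; equilibrium is at 0 °C.
m_melt = 13747 / L_f = 41.16 g.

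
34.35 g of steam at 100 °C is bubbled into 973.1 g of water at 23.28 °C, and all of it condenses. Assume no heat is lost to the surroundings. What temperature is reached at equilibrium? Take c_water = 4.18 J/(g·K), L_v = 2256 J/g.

Net heat exchanged in the isolated system is zero:
latent heat released on condensation: 34.35×2256 = 77494; condensate cools 100→T: 34.35×4.18×(T − 100) = 143.58(T − 100); water warms: 973.1×4.18×(T − 23.28) = 4067.6(T − 23.28)
4211.1 T = 77494 + 14358 + 94693 = 186545
T ≈ 44.30 °C (< 100 °C, so full condensation is consistent).

T_f ≈ 44.3 °C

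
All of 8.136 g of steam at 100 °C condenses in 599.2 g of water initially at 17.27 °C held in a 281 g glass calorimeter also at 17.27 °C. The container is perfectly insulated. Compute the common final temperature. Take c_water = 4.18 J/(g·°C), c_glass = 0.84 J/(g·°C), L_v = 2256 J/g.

Setting the total heat transfer to zero:
steam→water at 100 °C releases m L_v = 8.136×2256 = 18355; condensate cools 100→T: 8.136×4.18×(T − 100) = 34.01(T − 100); original water: 2504.7(T − 17.27); glass cup: 281×0.84×(T − 17.27) = 236.04(T − 17.27)
2774.7 T = 18355 + 3400.8 + 47332 = 69087
T ≈ 24.90 °C — below 100 °C, confirming all the steam condensed.

T_f ≈ 24.9 °C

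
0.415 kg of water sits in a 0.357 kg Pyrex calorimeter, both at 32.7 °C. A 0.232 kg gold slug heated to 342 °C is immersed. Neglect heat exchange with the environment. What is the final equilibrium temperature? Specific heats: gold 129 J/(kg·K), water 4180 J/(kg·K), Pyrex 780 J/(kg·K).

T_f ≈ 37.2 °C

Energy conservation, ΣQ = 0:
0.232×129×(T − 342) + 0.415×4180×(T − 32.7) + 0.357×780×(T − 32.7) = 0
2043.1 T = 76066
T = 76066/2043.1 ≈ 37.23 °C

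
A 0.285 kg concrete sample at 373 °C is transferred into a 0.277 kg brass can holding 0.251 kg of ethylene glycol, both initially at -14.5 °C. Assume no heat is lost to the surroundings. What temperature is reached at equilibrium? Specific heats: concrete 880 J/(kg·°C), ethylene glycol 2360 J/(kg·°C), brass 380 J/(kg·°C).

Setting the total heat transfer to zero:
0.285*880*(T − 373) + 0.251*2360*(T − (-14.5)) + 0.277*380*(T − (-14.5)) = 0
(250.8 + 592.36 + 105.26) T = 250.8*373 + 592.36*(-14.5) + 105.26*(-14.5)
T = 83433 / 948.42 = 88 °C

T_f ≈ 88.0 °C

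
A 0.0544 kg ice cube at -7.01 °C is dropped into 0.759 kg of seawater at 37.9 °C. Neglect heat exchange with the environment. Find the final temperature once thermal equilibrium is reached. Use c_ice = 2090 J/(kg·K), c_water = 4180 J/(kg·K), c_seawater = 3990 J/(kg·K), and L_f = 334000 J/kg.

T_f ≈ 29.4 °C

Heat gained plus heat lost sum to zero:
ice -7.01→0 °C: 0.0544·2090·7.01 = 797.01; melt ice: 0.0544·334000 = 18170; meltwater 0→T: 0.0544·4180·T = 227.39 T; seawater cools: 0.759·3990·(T − 37.9) = 3028.4(T − 37.9)
3255.8 T = 114777 − 18967 = 95810
T ≈ 29.43 °C — above 0 °C, consistent with complete melting.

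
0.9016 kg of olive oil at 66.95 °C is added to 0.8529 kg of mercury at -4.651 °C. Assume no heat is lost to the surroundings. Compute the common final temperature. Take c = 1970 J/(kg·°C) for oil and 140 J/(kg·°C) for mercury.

T_f ≈ 62.4 °C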